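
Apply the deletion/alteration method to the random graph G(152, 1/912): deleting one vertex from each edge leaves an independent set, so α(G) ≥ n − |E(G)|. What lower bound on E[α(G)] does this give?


E[|E(G)|] = C(152, 2)·p = 11476 · (1/912) = 151/12.
E[α(G)] ≥ n − E[|E(G)|] = 152 − 151/12 = 1673/12.
Numerically: ≈ 139.417.
(This is only a lower bound; the true E[α(G)] may be larger.)

E[α(G)] ≥ 1673/12 ≈ 139.417.


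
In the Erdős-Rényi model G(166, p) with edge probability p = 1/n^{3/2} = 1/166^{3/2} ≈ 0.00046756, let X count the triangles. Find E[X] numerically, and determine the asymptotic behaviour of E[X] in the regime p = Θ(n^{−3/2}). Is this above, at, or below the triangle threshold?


Number of potential triangles: C(166, 3) = 748660.
Each occurs with probability p³ ≈ (0.00046756)³ ≈ 1.0221476e-10.
By linearity: E[X] = C(166, 3)·p³ ≈ 748660 · 1.0221476e-10 ≈ 0.00008.
Since α = 3/2 > 1, p = c/n^{3/2} = o(1/n) is below the triangle threshold p ~ 1/n. Asymptotically E[X] ~ (c³/6)·n^{3(1−α)} = (1³/6)·n^{-1.5} → 0, so by Markov's inequality G has no triangles w.h.p.

E[X] ≈ 0.00008; in regime p = Θ(1/n^{3/2}) E[X] tends to 0 (below the triangle threshold p ~ 1/n).


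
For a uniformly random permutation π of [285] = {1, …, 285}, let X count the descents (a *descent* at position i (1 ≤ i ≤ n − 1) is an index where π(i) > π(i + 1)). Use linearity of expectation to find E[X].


Write X = Σ X_I over i = 1, …, 284, with X_I the indicator of one descent.
There are 284 indicators.
For each fixed i, the pair (π(i), π(i+1)) is a uniformly random ordered pair of distinct values from {1, …, 285}; by symmetry P[π(i) > π(i+1)] = 1/2.
By linearity: E[X] = 284 · (1/2) = (285 − 1) · (1/2) = 142 ≈ 142.0000.

E[X] = 142 = 142.0000.


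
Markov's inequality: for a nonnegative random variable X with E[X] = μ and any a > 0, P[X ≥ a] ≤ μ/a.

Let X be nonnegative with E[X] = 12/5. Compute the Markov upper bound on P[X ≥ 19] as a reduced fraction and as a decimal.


μ = E[X] = 12/5, a = 19.
Markov: P[X ≥ 19] ≤ μ/a = (12/5)/19 = 12/95.
Numerically: ≈ 0.126.
(Since a = 19 > μ = 2.400, the bound 12/95 is < 1 and informative.)

P[X ≥ 19] ≤ 12/95 ≈ 0.126.


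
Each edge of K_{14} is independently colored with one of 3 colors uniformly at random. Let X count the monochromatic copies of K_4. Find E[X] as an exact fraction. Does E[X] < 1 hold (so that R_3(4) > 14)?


E[X] = C(14, 4) · 3^{1 − 6} = 1001 · 3^{−5} = 1001/243.
As a reduced fraction: E[X] = 1001/243 ≈ 4.1193416.
Is E[X] < 1? NO.
Since E[X] ≥ 1, the first-moment bound is inconclusive at n = 14; it does NOT by itself certify R_3(4) > 14.

E[X] = 1001/243 ≈ 4.1193416; E[X] ≥ 1; first-moment method inconclusive here.


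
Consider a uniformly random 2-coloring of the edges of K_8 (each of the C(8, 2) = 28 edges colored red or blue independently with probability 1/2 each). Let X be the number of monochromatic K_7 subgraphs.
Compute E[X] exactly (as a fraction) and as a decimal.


Let X = Σ_S X_S over the C(8, 7) = 8 subsets S of size 7, where X_S = 1 if the K_7 on S is monochromatic.
For a fixed S, the K_7 on S has C(7, 2) = 21 edges. P[all 21 edges red] = (1/2)^21, and likewise for blue, so P[monochromatic] = 2·(1/2)^21 = 2^{1 − 21} = 1/1048576.
By linearity of expectation: E[X] = C(8, 7) · 2^{1 − 21} = 8 · 1/1048576 = 1/131072.
Numerically: E[X] ≈ 0.000.

E[X] = C(8,7)·2^(1−C(7,2)) = 1/131072 ≈ 0.000.


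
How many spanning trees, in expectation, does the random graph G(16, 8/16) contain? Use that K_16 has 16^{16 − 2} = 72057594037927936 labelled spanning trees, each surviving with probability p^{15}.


K_16 has 16^{16 − 2} = 72057594037927936 labelled spanning trees.
For each such spanning tree H, let X_H = 1 if all 15 edges of H are present in G. Then P[X_H = 1] = p^{15} = (1/2)^{15} = 1/32768.
Summing the indicators: E[X] = Σ_H E[X_H] = 72057594037927936 · p^{15} = 72057594037927936 · 1/32768 = 2199023255552.
Numerically: E[X] ≈ 2.19902e+12.

E[X] = 72057594037927936 · (1/2)^{15} = 2199023255552 ≈ 2.19902e+12.


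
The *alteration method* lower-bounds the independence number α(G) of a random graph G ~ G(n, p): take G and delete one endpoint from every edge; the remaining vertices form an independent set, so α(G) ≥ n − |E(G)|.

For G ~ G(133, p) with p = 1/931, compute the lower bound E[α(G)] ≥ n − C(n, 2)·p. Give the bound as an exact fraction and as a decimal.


E[|E(G)|] = C(133, 2)·p = 8778 · (1/931) = 66/7.
E[α(G)] ≥ n − E[|E(G)|] = 133 − 66/7 = 865/7.
Numerically: ≈ 123.571.
(This is only a lower bound; the true E[α(G)] may be larger.)

E[α(G)] ≥ 865/7 ≈ 123.571.


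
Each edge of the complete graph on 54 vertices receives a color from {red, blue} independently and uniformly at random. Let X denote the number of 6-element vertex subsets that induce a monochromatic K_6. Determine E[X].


Let X = Σ_S X_S over the C(54, 6) = 25827165 subsets S of size 6, where X_S = 1 if the K_6 on S is monochromatic.
For a fixed S, the K_6 on S has C(6, 2) = 15 edges. P[all 15 edges red] = (1/2)^15, and likewise for blue, so P[monochromatic] = 2·(1/2)^15 = 2^{1 − 15} = 1/16384.
Summing: E[X] = C(54, 6) · 2^{1 − 15} = 25827165 · 1/16384 = 25827165/16384.
Numerically: E[X] ≈ 1576.3651.

E[X] = C(54,6)·2^(1−C(6,2)) = 25827165/16384 ≈ 1576.3651.


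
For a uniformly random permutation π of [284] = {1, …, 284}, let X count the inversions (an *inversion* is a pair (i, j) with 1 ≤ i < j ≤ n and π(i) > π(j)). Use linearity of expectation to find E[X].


Write X = Σ X_I over the C(284, 2) = 40186 pairs i < j, with X_I the indicator of one inversion.
There are 40186 indicators.
For each fixed pair i < j, the values π(i) and π(j) are two distinct elements of {1, …, 284} in uniformly random order; by symmetry P[π(i) > π(j)] = 1/2.
By linearity: E[X] = 40186 · (1/2) = C(284, 2) · (1/2) = 40186/2 = 20093 ≈ 20093.0000.

E[X] = 20093 = 20093.0000.


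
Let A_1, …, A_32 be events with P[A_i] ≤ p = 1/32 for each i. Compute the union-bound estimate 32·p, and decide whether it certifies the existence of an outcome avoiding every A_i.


Union bound: P[∪_{i=1}^{32} A_i] ≤ Σ_i P[A_i] ≤ 32·p = 32·(1/32) = 1.
Numerically: 1 ≈ 1.0000000.
Is 1 < 1? NO.
Since the bound 1 is ≥ 1, the union bound is uninformative here; it does NOT by itself certify existence.

32·p = 1 ≈ 1.0000000; existence NOT certified by the union bound.


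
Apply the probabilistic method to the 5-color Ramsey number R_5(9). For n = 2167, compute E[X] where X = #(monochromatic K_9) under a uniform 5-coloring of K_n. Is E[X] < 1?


E[X] = C(2167, 9) · 5^{1 − 36} = 2855899084841489792706810 · 5^{−35} = 2855899084841489792706810/2910383045673370361328125.
As a reduced fraction: E[X] = 571179816968297958541362/582076609134674072265625 ≈ 0.9813.
Is E[X] < 1? YES.
Since E[X] < 1, there exists a 5-coloring of K_{2167} with no monochromatic K_9; hence R_5(9) > 2167.

E[X] = 571179816968297958541362/582076609134674072265625 ≈ 0.9813; E[X] < 1, so R_5(9) > 2167.


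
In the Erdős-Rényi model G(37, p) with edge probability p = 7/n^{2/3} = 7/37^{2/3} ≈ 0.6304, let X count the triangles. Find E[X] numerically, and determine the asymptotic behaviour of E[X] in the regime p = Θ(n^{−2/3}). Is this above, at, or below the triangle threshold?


Number of potential triangles: C(37, 3) = 7770.
Each occurs with probability p³ ≈ (0.6304)³ ≈ 2.505478e-01.
By linearity: E[X] = C(37, 3)·p³ ≈ 7770 · 2.505478e-01 ≈ 1946.7568.
Since α = 2/3 < 1, p = c/n^{2/3} ≫ 1/n is above the triangle threshold p ~ 1/n. Asymptotically E[X] ~ (c³/6)·n^{3(1−α)} = (7³/6)·n^{1} → ∞; triangles are abundant w.h.p.

E[X] ≈ 1946.7568; in regime p = Θ(1/n^{2/3}) E[X] diverges (above the triangle threshold p ~ 1/n).


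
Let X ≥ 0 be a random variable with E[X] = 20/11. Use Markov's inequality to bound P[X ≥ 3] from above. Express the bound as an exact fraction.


μ = E[X] = 20/11, a = 3.
Markov: P[X ≥ 3] ≤ μ/a = (20/11)/3 = 20/33.
Numerically: ≈ 0.606.
(Since a = 3 > μ = 1.818, the bound 20/33 is < 1 and informative.)

P[X ≥ 3] ≤ 20/33 ≈ 0.606.


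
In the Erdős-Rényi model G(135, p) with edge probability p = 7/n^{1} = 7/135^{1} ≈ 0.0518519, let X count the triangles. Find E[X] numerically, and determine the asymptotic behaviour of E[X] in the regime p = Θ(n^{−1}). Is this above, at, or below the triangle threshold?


Number of potential triangles: C(135, 3) = 400995.
Each occurs with probability p³ ≈ (0.0518519)³ ≈ 1.39409643e-04.
By linearity: E[X] = C(135, 3)·p³ ≈ 400995 · 1.39409643e-04 ≈ 55.902570.
Here α = 1, so p = 7/n is exactly at the triangle threshold p ~ 1/n. Asymptotically E[X] → c³/6 = 7³/6 = 343/6 ≈ 57.166667, a bounded constant. In this regime the triangle count is asymptotically Poisson(c³/6).

E[X] ≈ 55.902570; in regime p = Θ(1/n^{1}) E[X] stays bounded (at the triangle threshold p ~ 1/n).


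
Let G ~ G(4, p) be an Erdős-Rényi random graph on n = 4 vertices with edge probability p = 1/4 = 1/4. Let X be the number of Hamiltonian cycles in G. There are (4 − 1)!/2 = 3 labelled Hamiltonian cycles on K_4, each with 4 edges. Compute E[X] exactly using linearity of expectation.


K_4 has (4 − 1)!/2 = 3 labelled Hamiltonian cycles.
For each such Hamiltonian cycle H, let X_H = 1 if all 4 edges of H are present in G. Then P[X_H = 1] = p^{4} = (1/4)^{4} = 1/256.
By linearity: E[X] = Σ_H E[X_H] = 3 · p^{4} = 3 · 1/256 = 3/256.
Numerically: E[X] ≈ 0.0117.

E[X] = 3 · (1/4)^{4} = 3/256 ≈ 0.0117.


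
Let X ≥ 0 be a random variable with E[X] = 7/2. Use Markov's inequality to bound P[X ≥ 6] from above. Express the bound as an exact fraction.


μ = E[X] = 7/2, a = 6.
Markov: P[X ≥ 6] ≤ μ/a = (7/2)/6 = 7/12.
Numerically: ≈ 0.5833.
(Since a = 6 > μ = 3.5000, the bound 7/12 is < 1 and informative.)

P[X ≥ 6] ≤ 7/12 ≈ 0.5833.


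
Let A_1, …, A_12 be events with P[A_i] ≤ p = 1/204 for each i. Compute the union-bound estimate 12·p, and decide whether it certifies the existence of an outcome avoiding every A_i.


Union bound: P[∪_{i=1}^{12} A_i] ≤ Σ_i P[A_i] ≤ 12·p = 12·(1/204) = 1/17.
Numerically: 1/17 ≈ 0.059.
Is 1/17 < 1? YES.
Since P[∪ A_i] ≤ 1/17 < 1, the complement has P[∩ A_i^c] ≥ 1 − 1/17 = 16/17 > 0, so some outcome avoids every A_i.

12·p = 1/17 ≈ 0.059; existence CERTIFIED by the union bound.


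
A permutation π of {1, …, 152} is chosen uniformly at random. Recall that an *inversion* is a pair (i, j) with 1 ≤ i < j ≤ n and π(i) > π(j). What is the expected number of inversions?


Write X = Σ X_I over the C(152, 2) = 11476 pairs i < j, with X_I the indicator of one inversion.
There are 11476 indicators.
For each fixed pair i < j, the values π(i) and π(j) are two distinct elements of {1, …, 152} in uniformly random order; by symmetry P[π(i) > π(j)] = 1/2.
By linearity: E[X] = 11476 · (1/2) = C(152, 2) · (1/2) = 11476/2 = 5738 ≈ 5738.000000.

E[X] = 5738 = 5738.000000.


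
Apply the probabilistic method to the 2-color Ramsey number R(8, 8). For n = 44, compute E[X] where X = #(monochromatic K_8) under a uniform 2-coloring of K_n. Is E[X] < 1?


E[X] = C(44, 8) · 2^{1 − 28} = 177232627 · 2^{−27} = 177232627/134217728.
As a reduced fraction: E[X] = 177232627/134217728 ≈ 1.320486.
Is E[X] < 1? NO.
Since E[X] ≥ 1, the first-moment bound is inconclusive at n = 44; it does NOT by itself certify R(8, 8) > 44.

E[X] = 177232627/134217728 ≈ 1.320486; E[X] ≥ 1; first-moment method inconclusive here.


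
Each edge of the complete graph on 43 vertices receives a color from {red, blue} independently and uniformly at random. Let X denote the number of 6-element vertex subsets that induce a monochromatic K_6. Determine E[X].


Let X = Σ_S X_S over the C(43, 6) = 6096454 subsets S of size 6, where X_S = 1 if the K_6 on S is monochromatic.
For a fixed S, the K_6 on S has C(6, 2) = 15 edges. P[all 15 edges red] = (1/2)^15, and likewise for blue, so P[monochromatic] = 2·(1/2)^15 = 2^{1 − 15} = 1/16384.
By linearity of expectation: E[X] = C(43, 6) · 2^{1 − 15} = 6096454 · 1/16384 = 3048227/8192.
Numerically: E[X] ≈ 372.0980.

E[X] = C(43,6)·2^(1−C(6,2)) = 3048227/8192 ≈ 372.0980.


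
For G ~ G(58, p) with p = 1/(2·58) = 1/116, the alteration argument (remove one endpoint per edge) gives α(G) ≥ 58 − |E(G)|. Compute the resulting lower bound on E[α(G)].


E[|E(G)|] = C(58, 2)·p = 1653 · (1/116) = 57/4.
E[α(G)] ≥ n − E[|E(G)|] = 58 − 57/4 = 175/4.
Numerically: ≈ 43.750.
(This is only a lower bound; the true E[α(G)] may be larger.)

E[α(G)] ≥ 175/4 ≈ 43.750.


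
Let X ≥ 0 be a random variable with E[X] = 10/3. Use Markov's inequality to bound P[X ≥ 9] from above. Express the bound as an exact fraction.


μ = E[X] = 10/3, a = 9.
Markov: P[X ≥ 9] ≤ μ/a = (10/3)/9 = 10/27.
Numerically: ≈ 0.370.
(Since a = 9 > μ = 3.333, the bound 10/27 is < 1 and informative.)

P[X ≥ 9] ≤ 10/27 ≈ 0.370.


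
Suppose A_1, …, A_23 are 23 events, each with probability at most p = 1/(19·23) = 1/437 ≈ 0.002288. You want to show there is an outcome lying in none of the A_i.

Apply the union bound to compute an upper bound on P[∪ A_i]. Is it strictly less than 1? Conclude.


Union bound: P[∪_{i=1}^{23} A_i] ≤ Σ_i P[A_i] ≤ 23·p = 23·(1/437) = 1/19.
Numerically: 1/19 ≈ 0.052632.
Is 1/19 < 1? YES.
Since P[∪ A_i] ≤ 1/19 < 1, the complement has P[∩ A_i^c] ≥ 1 − 1/19 = 18/19 > 0, so some outcome avoids every A_i.

23·p = 1/19 ≈ 0.052632; existence CERTIFIED by the union bound.


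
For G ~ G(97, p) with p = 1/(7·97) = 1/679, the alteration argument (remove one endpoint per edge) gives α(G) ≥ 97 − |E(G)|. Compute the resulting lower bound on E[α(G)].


E[|E(G)|] = C(97, 2)·p = 4656 · (1/679) = 48/7.
E[α(G)] ≥ n − E[|E(G)|] = 97 − 48/7 = 631/7.
Numerically: ≈ 90.14286.
(This is only a lower bound; the true E[α(G)] may be larger.)

E[α(G)] ≥ 631/7 ≈ 90.14286.


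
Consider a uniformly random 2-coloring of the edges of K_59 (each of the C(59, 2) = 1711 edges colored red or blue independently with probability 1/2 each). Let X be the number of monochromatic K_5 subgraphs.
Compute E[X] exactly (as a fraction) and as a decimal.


Let X = Σ_S X_S over the C(59, 5) = 5006386 subsets S of size 5, where X_S = 1 if the K_5 on S is monochromatic.
For a fixed S, the K_5 on S has C(5, 2) = 10 edges. P[all 10 edges red] = (1/2)^10, and likewise for blue, so P[monochromatic] = 2·(1/2)^10 = 2^{1 − 10} = 1/512.
By linearity of expectation: E[X] = C(59, 5) · 2^{1 − 10} = 5006386 · 1/512 = 2503193/256.
Numerically: E[X] ≈ 9778.098.

E[X] = C(59,5)·2^(1−C(5,2)) = 2503193/256 ≈ 9778.098.


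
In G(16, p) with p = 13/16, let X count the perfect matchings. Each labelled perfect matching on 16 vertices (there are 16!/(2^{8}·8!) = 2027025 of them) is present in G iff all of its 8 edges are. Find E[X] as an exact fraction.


K_16 has 16!/(2^{8}·8!) = 2027025 labelled perfect matchings.
For each such perfect matching H, let X_H = 1 if all 8 edges of H are present in G. Then P[X_H = 1] = p^{8} = (13/16)^{8} = 815730721/4294967296.
By linearity of expectation: E[X] = Σ_H E[X_H] = 2027025 · p^{8} = 2027025 · 815730721/4294967296 = 1653506564735025/4294967296.
Numerically: E[X] ≈ 3.85e+05.

E[X] = 2027025 · (13/16)^{8} = 1653506564735025/4294967296 ≈ 3.85e+05.


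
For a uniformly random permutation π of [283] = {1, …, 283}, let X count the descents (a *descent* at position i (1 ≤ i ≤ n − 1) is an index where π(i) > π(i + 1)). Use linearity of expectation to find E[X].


Write X = Σ X_I over i = 1, …, 282, with X_I the indicator of one descent.
There are 282 indicators.
For each fixed i, the pair (π(i), π(i+1)) is a uniformly random ordered pair of distinct values from {1, …, 283}; by symmetry P[π(i) > π(i+1)] = 1/2.
By linearity: E[X] = 282 · (1/2) = (283 − 1) · (1/2) = 141 ≈ 141.000000.

E[X] = 141 = 141.000000.


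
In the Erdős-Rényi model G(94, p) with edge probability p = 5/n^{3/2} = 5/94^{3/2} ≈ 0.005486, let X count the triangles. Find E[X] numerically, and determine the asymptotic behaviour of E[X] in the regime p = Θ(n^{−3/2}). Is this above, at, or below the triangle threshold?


Number of potential triangles: C(94, 3) = 134044.
Each occurs with probability p³ ≈ (0.005486)³ ≈ 1.651333e-07.
By linearity: E[X] = C(94, 3)·p³ ≈ 134044 · 1.651333e-07 ≈ 0.0221.
Since α = 3/2 > 1, p = c/n^{3/2} = o(1/n) is below the triangle threshold p ~ 1/n. Asymptotically E[X] ~ (c³/6)·n^{3(1−α)} = (5³/6)·n^{-1.5} → 0, so by Markov's inequality G has no triangles w.h.p.

E[X] ≈ 0.0221; in regime p = Θ(1/n^{3/2}) E[X] tends to 0 (below the triangle threshold p ~ 1/n).


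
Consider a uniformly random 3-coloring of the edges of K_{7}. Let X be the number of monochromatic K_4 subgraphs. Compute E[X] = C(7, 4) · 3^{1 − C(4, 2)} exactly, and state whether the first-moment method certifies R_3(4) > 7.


E[X] = C(7, 4) · 3^{1 − 6} = 35 · 3^{−5} = 35/243.
As a reduced fraction: E[X] = 35/243 ≈ 0.144033.
Is E[X] < 1? YES.
Since E[X] < 1, there exists a 3-coloring of K_{7} with no monochromatic K_4; hence R_3(4) > 7.

E[X] = 35/243 ≈ 0.144033; E[X] < 1, so R_3(4) > 7.


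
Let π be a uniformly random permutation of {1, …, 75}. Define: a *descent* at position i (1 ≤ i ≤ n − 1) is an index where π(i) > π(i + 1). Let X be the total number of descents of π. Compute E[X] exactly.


Write X = Σ X_I over i = 1, …, 74, with X_I the indicator of one descent.
There are 74 indicators.
For each fixed i, the pair (π(i), π(i+1)) is a uniformly random ordered pair of distinct values from {1, …, 75}; by symmetry P[π(i) > π(i+1)] = 1/2.
By linearity: E[X] = 74 · (1/2) = (75 − 1) · (1/2) = 37 ≈ 37.00000.

E[X] = 37 = 37.00000.


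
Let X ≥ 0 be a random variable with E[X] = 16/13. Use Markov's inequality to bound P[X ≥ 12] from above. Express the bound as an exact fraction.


μ = E[X] = 16/13, a = 12.
Markov: P[X ≥ 12] ≤ μ/a = (16/13)/12 = 4/39.
Numerically: ≈ 0.10256.
(Since a = 12 > μ = 1.23077, the bound 4/39 is < 1 and informative.)

P[X ≥ 12] ≤ 4/39 ≈ 0.10256.


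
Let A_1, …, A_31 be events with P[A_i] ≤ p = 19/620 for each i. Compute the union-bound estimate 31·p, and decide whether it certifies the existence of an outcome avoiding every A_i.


Union bound: P[∪_{i=1}^{31} A_i] ≤ Σ_i P[A_i] ≤ 31·p = 31·(19/620) = 19/20.
Numerically: 19/20 ≈ 0.9500.
Is 19/20 < 1? YES.
Since P[∪ A_i] ≤ 19/20 < 1, the complement has P[∩ A_i^c] ≥ 1 − 19/20 = 1/20 > 0, so some outcome avoids every A_i.

31·p = 19/20 ≈ 0.9500; existence CERTIFIED by the union bound.


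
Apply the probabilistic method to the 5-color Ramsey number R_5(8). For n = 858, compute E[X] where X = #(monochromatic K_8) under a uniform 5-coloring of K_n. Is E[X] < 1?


E[X] = C(858, 8) · 5^{1 − 28} = 7049584530256467771 · 5^{−27} = 7049584530256467771/7450580596923828125.
As a reduced fraction: E[X] = 7049584530256467771/7450580596923828125 ≈ 0.9461792.
Is E[X] < 1? YES.
Since E[X] < 1, there exists a 5-coloring of K_{858} with no monochromatic K_8; hence R_5(8) > 858.

E[X] = 7049584530256467771/7450580596923828125 ≈ 0.9461792; E[X] < 1, so R_5(8) > 858.


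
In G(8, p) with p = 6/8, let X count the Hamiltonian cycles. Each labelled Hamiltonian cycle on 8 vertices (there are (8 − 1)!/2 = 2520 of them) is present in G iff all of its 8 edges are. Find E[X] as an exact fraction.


K_8 has (8 − 1)!/2 = 2520 labelled Hamiltonian cycles.
For each such Hamiltonian cycle H, let X_H = 1 if all 8 edges of H are present in G. Then P[X_H = 1] = p^{8} = (3/4)^{8} = 6561/65536.
Summing the indicators: E[X] = Σ_H E[X_H] = 2520 · p^{8} = 2520 · 6561/65536 = 2066715/8192.
Numerically: E[X] ≈ 252.28.

E[X] = 2520 · (3/4)^{8} = 2066715/8192 ≈ 252.28.


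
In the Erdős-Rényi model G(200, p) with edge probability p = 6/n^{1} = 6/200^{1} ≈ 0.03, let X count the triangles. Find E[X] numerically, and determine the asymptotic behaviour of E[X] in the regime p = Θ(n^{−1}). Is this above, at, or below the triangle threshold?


Number of potential triangles: C(200, 3) = 1313400.
Each occurs with probability p³ ≈ (0.03)³ ≈ 2.7000000e-05.
By linearity: E[X] = C(200, 3)·p³ ≈ 1313400 · 2.7000000e-05 ≈ 35.46180.
Here α = 1, so p = 6/n is exactly at the triangle threshold p ~ 1/n. Asymptotically E[X] → c³/6 = 6³/6 = 36 ≈ 36.00000, a bounded constant. In this regime the triangle count is asymptotically Poisson(c³/6).

E[X] ≈ 35.46180; in regime p = Θ(1/n^{1}) E[X] stays bounded (at the triangle threshold p ~ 1/n).


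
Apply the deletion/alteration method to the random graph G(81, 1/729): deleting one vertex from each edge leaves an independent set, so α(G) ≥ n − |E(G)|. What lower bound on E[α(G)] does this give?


E[|E(G)|] = C(81, 2)·p = 3240 · (1/729) = 40/9.
E[α(G)] ≥ n − E[|E(G)|] = 81 − 40/9 = 689/9.
Numerically: ≈ 76.55556.
(This is only a lower bound; the true E[α(G)] may be larger.)

E[α(G)] ≥ 689/9 ≈ 76.55556.


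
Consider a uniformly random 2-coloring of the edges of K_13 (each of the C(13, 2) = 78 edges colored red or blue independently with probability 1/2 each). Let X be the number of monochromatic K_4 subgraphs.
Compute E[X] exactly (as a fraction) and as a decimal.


Let X = Σ_S X_S over the C(13, 4) = 715 subsets S of size 4, where X_S = 1 if the K_4 on S is monochromatic.
For a fixed S, the K_4 on S has C(4, 2) = 6 edges. P[all 6 edges red] = (1/2)^6, and likewise for blue, so P[monochromatic] = 2·(1/2)^6 = 2^{1 − 6} = 1/32.
By linearity: E[X] = C(13, 4) · 2^{1 − 6} = 715 · 1/32 = 715/32.
Numerically: E[X] ≈ 22.344.

E[X] = C(13,4)·2^(1−C(4,2)) = 715/32 ≈ 22.344.


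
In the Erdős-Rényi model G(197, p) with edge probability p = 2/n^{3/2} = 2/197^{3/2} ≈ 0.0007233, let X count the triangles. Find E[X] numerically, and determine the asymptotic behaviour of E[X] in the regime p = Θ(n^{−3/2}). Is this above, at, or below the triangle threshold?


Number of potential triangles: C(197, 3) = 1254890.
Each occurs with probability p³ ≈ (0.0007233)³ ≈ 3.784356e-10.
By linearity: E[X] = C(197, 3)·p³ ≈ 1254890 · 3.784356e-10 ≈ 0.0005.
Since α = 3/2 > 1, p = c/n^{3/2} = o(1/n) is below the triangle threshold p ~ 1/n. Asymptotically E[X] ~ (c³/6)·n^{3(1−α)} = (2³/6)·n^{-1.5} → 0, so by Markov's inequality G has no triangles w.h.p.

E[X] ≈ 0.0005; in regime p = Θ(1/n^{3/2}) E[X] tends to 0 (below the triangle threshold p ~ 1/n).


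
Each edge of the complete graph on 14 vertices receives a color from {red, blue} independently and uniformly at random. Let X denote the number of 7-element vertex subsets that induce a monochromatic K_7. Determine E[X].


Let X = Σ_S X_S over the C(14, 7) = 3432 subsets S of size 7, where X_S = 1 if the K_7 on S is monochromatic.
For a fixed S, the K_7 on S has C(7, 2) = 21 edges. P[all 21 edges red] = (1/2)^21, and likewise for blue, so P[monochromatic] = 2·(1/2)^21 = 2^{1 − 21} = 1/1048576.
Summing: E[X] = C(14, 7) · 2^{1 − 21} = 3432 · 1/1048576 = 429/131072.
Numerically: E[X] ≈ 0.003273.

E[X] = C(14,7)·2^(1−C(7,2)) = 429/131072 ≈ 0.003273.


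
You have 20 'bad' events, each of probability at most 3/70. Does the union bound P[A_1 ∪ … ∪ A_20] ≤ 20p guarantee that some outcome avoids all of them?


Union bound: P[∪_{i=1}^{20} A_i] ≤ Σ_i P[A_i] ≤ 20·p = 20·(3/70) = 6/7.
Numerically: 6/7 ≈ 0.857143.
Is 6/7 < 1? YES.
Since P[∪ A_i] ≤ 6/7 < 1, the complement has P[∩ A_i^c] ≥ 1 − 6/7 = 1/7 > 0, so some outcome avoids every A_i.

20·p = 6/7 ≈ 0.857143; existence CERTIFIED by the union bound.


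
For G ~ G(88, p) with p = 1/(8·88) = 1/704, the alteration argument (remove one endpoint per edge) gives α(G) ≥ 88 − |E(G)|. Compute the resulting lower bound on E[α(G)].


E[|E(G)|] = C(88, 2)·p = 3828 · (1/704) = 87/16.
E[α(G)] ≥ n − E[|E(G)|] = 88 − 87/16 = 1321/16.
Numerically: ≈ 82.562.
(This is only a lower bound; the true E[α(G)] may be larger.)

E[α(G)] ≥ 1321/16 ≈ 82.562.


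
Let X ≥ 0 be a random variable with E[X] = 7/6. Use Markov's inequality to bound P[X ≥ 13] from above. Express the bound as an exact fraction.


μ = E[X] = 7/6, a = 13.
Markov: P[X ≥ 13] ≤ μ/a = (7/6)/13 = 7/78.
Numerically: ≈ 0.089744.
(Since a = 13 > μ = 1.166667, the bound 7/78 is < 1 and informative.)

P[X ≥ 13] ≤ 7/78 ≈ 0.089744.


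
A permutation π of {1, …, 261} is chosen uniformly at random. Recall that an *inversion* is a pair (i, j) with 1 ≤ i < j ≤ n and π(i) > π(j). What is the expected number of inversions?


Write X = Σ X_I over the C(261, 2) = 33930 pairs i < j, with X_I the indicator of one inversion.
There are 33930 indicators.
For each fixed pair i < j, the values π(i) and π(j) are two distinct elements of {1, …, 261} in uniformly random order; by symmetry P[π(i) > π(j)] = 1/2.
By linearity: E[X] = 33930 · (1/2) = C(261, 2) · (1/2) = 33930/2 = 16965 ≈ 16965.0000.

E[X] = 16965 = 16965.0000.


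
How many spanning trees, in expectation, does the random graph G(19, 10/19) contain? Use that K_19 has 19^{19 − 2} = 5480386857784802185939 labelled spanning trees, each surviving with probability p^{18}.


K_19 has 19^{19 − 2} = 5480386857784802185939 labelled spanning trees.
For each such spanning tree H, let X_H = 1 if all 18 edges of H are present in G. Then P[X_H = 1] = p^{18} = (10/19)^{18} = 1000000000000000000/104127350297911241532841.
By linearity of expectation: E[X] = Σ_H E[X_H] = 5480386857784802185939 · p^{18} = 5480386857784802185939 · 1000000000000000000/104127350297911241532841 = 1000000000000000000/19.
Numerically: E[X] ≈ 5.263e+16.

E[X] = 5480386857784802185939 · (10/19)^{18} = 1000000000000000000/19 ≈ 5.263e+16.


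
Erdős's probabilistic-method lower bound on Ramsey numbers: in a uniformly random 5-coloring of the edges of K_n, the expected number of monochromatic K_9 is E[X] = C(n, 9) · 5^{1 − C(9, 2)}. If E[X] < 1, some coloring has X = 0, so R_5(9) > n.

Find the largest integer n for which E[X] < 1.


We need C(n, 9) · 5^{1 − 36} < 1, i.e. C(n, 9) < 5^{36 − 1} = 2910383045673370361328125.
Check values of n near the boundary:
  n = 2168: C(2168, 9) = 2867804175977929537095120; 2867804175977929537095120 < 2910383045673370361328125? YES
  n = 2169: C(2169, 9) = 2879753360044504243499683; 2879753360044504243499683 < 2910383045673370361328125? YES
  n = 2170: C(2170, 9) = 2891746779868845075610510; 2891746779868845075610510 < 2910383045673370361328125? YES
  n = 2171: C(2171, 9) = 2903784578674959601827205; 2903784578674959601827205 < 2910383045673370361328125? YES
  n = 2172: C(2172, 9) = 2915866900084148060642020; 2915866900084148060642020 < 2910383045673370361328125? NO
  n = 2173: C(2173, 9) = 2927993888115921319674265; 2927993888115921319674265 < 2910383045673370361328125? NO
The largest n with C(n, 9) < 2910383045673370361328125 is n = 2171 (where E[X] = 580756915734991920365441/582076609134674072265625 ≈ 0.998). Hence R_5(9) > 2171, i.e. R_5(9) ≥ 2172.

Largest n = 2171; hence R_5(9) > 2171.


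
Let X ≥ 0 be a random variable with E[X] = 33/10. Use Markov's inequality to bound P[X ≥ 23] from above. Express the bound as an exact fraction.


μ = E[X] = 33/10, a = 23.
Markov: P[X ≥ 23] ≤ μ/a = (33/10)/23 = 33/230.
Numerically: ≈ 0.143478.
(Since a = 23 > μ = 3.300000, the bound 33/230 is < 1 and informative.)

P[X ≥ 23] ≤ 33/230 ≈ 0.143478.


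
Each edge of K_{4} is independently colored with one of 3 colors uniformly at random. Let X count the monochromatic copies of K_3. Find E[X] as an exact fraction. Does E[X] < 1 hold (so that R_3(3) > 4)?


E[X] = C(4, 3) · 3^{1 − 3} = 4 · 3^{−2} = 4/9.
As a reduced fraction: E[X] = 4/9 ≈ 0.4444444.
Is E[X] < 1? YES.
Since E[X] < 1, there exists a 3-coloring of K_{4} with no monochromatic K_3; hence R_3(3) > 4.

E[X] = 4/9 ≈ 0.4444444; E[X] < 1, so R_3(3) > 4.


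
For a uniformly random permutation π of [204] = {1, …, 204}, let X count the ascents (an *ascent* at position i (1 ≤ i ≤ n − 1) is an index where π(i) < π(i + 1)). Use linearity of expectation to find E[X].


Write X = Σ X_I over i = 1, …, 203, with X_I the indicator of one ascent.
There are 203 indicators.
For each fixed i, the pair (π(i), π(i+1)) is a uniformly random ordered pair of distinct values from {1, …, 204}; by symmetry P[π(i) < π(i+1)] = 1/2.
By linearity: E[X] = 203 · (1/2) = (204 − 1) · (1/2) = 203/2 ≈ 101.50000.

E[X] = 203/2 = 101.50000.


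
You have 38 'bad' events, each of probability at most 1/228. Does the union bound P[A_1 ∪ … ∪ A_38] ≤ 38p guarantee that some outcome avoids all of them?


Union bound: P[∪_{i=1}^{38} A_i] ≤ Σ_i P[A_i] ≤ 38·p = 38·(1/228) = 1/6.
Numerically: 1/6 ≈ 0.1666667.
Is 1/6 < 1? YES.
Since P[∪ A_i] ≤ 1/6 < 1, the complement has P[∩ A_i^c] ≥ 1 − 1/6 = 5/6 > 0, so some outcome avoids every A_i.

38·p = 1/6 ≈ 0.1666667; existence CERTIFIED by the union bound.


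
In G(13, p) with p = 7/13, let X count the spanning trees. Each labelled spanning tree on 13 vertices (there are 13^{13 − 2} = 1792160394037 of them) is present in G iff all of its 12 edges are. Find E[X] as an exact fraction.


K_13 has 13^{13 − 2} = 1792160394037 labelled spanning trees.
For each such spanning tree H, let X_H = 1 if all 12 edges of H are present in G. Then P[X_H = 1] = p^{12} = (7/13)^{12} = 13841287201/23298085122481.
Summing the indicators: E[X] = Σ_H E[X_H] = 1792160394037 · p^{12} = 1792160394037 · 13841287201/23298085122481 = 13841287201/13.
Numerically: E[X] ≈ 1.0647e+09.

E[X] = 1792160394037 · (7/13)^{12} = 13841287201/13 ≈ 1.0647e+09.


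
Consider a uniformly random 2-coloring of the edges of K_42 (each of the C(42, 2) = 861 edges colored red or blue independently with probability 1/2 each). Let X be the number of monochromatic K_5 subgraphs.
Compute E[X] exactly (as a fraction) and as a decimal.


Let X = Σ_S X_S over the C(42, 5) = 850668 subsets S of size 5, where X_S = 1 if the K_5 on S is monochromatic.
For a fixed S, the K_5 on S has C(5, 2) = 10 edges. P[all 10 edges red] = (1/2)^10, and likewise for blue, so P[monochromatic] = 2·(1/2)^10 = 2^{1 − 10} = 1/512.
By linearity of expectation: E[X] = C(42, 5) · 2^{1 − 10} = 850668 · 1/512 = 212667/128.
Numerically: E[X] ≈ 1661.461.

E[X] = C(42,5)·2^(1−C(5,2)) = 212667/128 ≈ 1661.461.


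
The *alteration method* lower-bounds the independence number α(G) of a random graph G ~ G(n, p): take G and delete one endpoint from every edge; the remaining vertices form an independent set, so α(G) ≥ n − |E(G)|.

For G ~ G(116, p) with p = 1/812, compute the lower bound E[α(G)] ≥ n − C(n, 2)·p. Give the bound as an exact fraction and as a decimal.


E[|E(G)|] = C(116, 2)·p = 6670 · (1/812) = 115/14.
E[α(G)] ≥ n − E[|E(G)|] = 116 − 115/14 = 1509/14.
Numerically: ≈ 107.786.
(This is only a lower bound; the true E[α(G)] may be larger.)

E[α(G)] ≥ 1509/14 ≈ 107.786.


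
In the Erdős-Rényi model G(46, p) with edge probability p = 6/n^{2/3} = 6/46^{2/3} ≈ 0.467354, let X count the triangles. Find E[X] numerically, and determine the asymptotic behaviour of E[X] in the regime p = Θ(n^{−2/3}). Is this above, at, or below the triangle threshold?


Number of potential triangles: C(46, 3) = 15180.
Each occurs with probability p³ ≈ (0.467354)³ ≈ 1.02079395e-01.
By linearity: E[X] = C(46, 3)·p³ ≈ 15180 · 1.02079395e-01 ≈ 1549.565217.
Since α = 2/3 < 1, p = c/n^{2/3} ≫ 1/n is above the triangle threshold p ~ 1/n. Asymptotically E[X] ~ (c³/6)·n^{3(1−α)} = (6³/6)·n^{1} → ∞; triangles are abundant w.h.p.

E[X] ≈ 1549.565217; in regime p = Θ(1/n^{2/3}) E[X] diverges (above the triangle threshold p ~ 1/n).


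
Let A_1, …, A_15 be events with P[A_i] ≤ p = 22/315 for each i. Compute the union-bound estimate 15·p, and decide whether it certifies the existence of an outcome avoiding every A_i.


Union bound: P[∪_{i=1}^{15} A_i] ≤ Σ_i P[A_i] ≤ 15·p = 15·(22/315) = 22/21.
Numerically: 22/21 ≈ 1.048.
Is 22/21 < 1? NO.
Since the bound 22/21 is ≥ 1, the union bound is uninformative here; it does NOT by itself certify existence.

15·p = 22/21 ≈ 1.048; existence NOT certified by the union bound.


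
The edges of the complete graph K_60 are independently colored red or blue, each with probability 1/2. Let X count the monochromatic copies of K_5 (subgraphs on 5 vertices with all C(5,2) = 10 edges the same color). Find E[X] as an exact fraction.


Let X = Σ_S X_S over the C(60, 5) = 5461512 subsets S of size 5, where X_S = 1 if the K_5 on S is monochromatic.
For a fixed S, the K_5 on S has C(5, 2) = 10 edges. P[all 10 edges red] = (1/2)^10, and likewise for blue, so P[monochromatic] = 2·(1/2)^10 = 2^{1 − 10} = 1/512.
By linearity of expectation: E[X] = C(60, 5) · 2^{1 − 10} = 5461512 · 1/512 = 682689/64.
Numerically: E[X] ≈ 10667.01562.

E[X] = C(60,5)·2^(1−C(5,2)) = 682689/64 ≈ 10667.01562.


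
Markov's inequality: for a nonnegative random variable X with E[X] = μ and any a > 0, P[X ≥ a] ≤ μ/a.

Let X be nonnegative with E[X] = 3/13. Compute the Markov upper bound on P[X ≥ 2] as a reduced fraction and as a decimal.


μ = E[X] = 3/13, a = 2.
Markov: P[X ≥ 2] ≤ μ/a = (3/13)/2 = 3/26.
Numerically: ≈ 0.115385.
(Since a = 2 > μ = 0.230769, the bound 3/26 is < 1 and informative.)

P[X ≥ 2] ≤ 3/26 ≈ 0.115385.


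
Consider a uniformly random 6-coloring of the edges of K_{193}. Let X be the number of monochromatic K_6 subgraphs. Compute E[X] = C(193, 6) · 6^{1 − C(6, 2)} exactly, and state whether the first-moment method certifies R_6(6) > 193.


E[X] = C(193, 6) · 6^{1 − 15} = 66364016544 · 6^{−14} = 66364016544/78364164096.
As a reduced fraction: E[X] = 230430613/272097792 ≈ 0.847.
Is E[X] < 1? YES.
Since E[X] < 1, there exists a 6-coloring of K_{193} with no monochromatic K_6; hence R_6(6) > 193.

E[X] = 230430613/272097792 ≈ 0.847; E[X] < 1, so R_6(6) > 193.


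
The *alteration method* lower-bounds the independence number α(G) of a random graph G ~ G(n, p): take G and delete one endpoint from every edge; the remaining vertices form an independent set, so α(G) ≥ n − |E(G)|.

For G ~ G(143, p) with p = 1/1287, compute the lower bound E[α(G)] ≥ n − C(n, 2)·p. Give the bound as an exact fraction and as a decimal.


E[|E(G)|] = C(143, 2)·p = 10153 · (1/1287) = 71/9.
E[α(G)] ≥ n − E[|E(G)|] = 143 − 71/9 = 1216/9.
Numerically: ≈ 135.111111.
(This is only a lower bound; the true E[α(G)] may be larger.)

E[α(G)] ≥ 1216/9 ≈ 135.111111.


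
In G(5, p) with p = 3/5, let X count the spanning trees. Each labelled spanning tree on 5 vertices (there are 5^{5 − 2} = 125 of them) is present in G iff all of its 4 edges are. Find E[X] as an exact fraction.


K_5 has 5^{5 − 2} = 125 labelled spanning trees.
For each such spanning tree H, let X_H = 1 if all 4 edges of H are present in G. Then P[X_H = 1] = p^{4} = (3/5)^{4} = 81/625.
Summing the indicators: E[X] = Σ_H E[X_H] = 125 · p^{4} = 125 · 81/625 = 81/5.
Numerically: E[X] ≈ 16.2.

E[X] = 125 · (3/5)^{4} = 81/5 ≈ 16.2.


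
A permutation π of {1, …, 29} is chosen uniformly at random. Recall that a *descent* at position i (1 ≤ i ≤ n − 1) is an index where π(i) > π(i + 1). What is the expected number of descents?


Write X = Σ X_I over i = 1, …, 28, with X_I the indicator of one descent.
There are 28 indicators.
For each fixed i, the pair (π(i), π(i+1)) is a uniformly random ordered pair of distinct values from {1, …, 29}; by symmetry P[π(i) > π(i+1)] = 1/2.
By linearity: E[X] = 28 · (1/2) = (29 − 1) · (1/2) = 14 ≈ 14.000000.

E[X] = 14 = 14.000000.


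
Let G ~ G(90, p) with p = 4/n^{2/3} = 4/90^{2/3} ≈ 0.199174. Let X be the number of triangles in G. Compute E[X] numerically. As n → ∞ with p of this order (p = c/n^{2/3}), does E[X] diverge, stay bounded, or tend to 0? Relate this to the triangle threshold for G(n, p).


Number of potential triangles: C(90, 3) = 117480.
Each occurs with probability p³ ≈ (0.199174)³ ≈ 7.90123457e-03.
By linearity: E[X] = C(90, 3)·p³ ≈ 117480 · 7.90123457e-03 ≈ 928.237037.
Since α = 2/3 < 1, p = c/n^{2/3} ≫ 1/n is above the triangle threshold p ~ 1/n. Asymptotically E[X] ~ (c³/6)·n^{3(1−α)} = (4³/6)·n^{1} → ∞; triangles are abundant w.h.p.

E[X] ≈ 928.237037; in regime p = Θ(1/n^{2/3}) E[X] diverges (above the triangle threshold p ~ 1/n).


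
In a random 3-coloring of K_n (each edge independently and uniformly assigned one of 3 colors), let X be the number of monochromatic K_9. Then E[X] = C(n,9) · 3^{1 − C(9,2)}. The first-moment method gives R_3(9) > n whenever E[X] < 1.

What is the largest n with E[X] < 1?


We need C(n, 9) · 3^{1 − 36} < 1, i.e. C(n, 9) < 3^{36 − 1} = 50031545098999707.
Check values of n near the boundary:
  n = 297: C(297, 9) = 43842345008337645; 43842345008337645 < 50031545098999707? YES
  n = 298: C(298, 9) = 45207677551849890; 45207677551849890 < 50031545098999707? YES
  n = 299: C(299, 9) = 46610674441390059; 46610674441390059 < 50031545098999707? YES
  n = 300: C(300, 9) = 48052241692154700; 48052241692154700 < 50031545098999707? YES
  n = 301: C(301, 9) = 49533303936090975; 49533303936090975 < 50031545098999707? YES
  n = 302: C(302, 9) = 51054804739588650; 51054804739588650 < 50031545098999707? NO
  n = 303: C(303, 9) = 52617706925494425; 52617706925494425 < 50031545098999707? NO
  n = 304: C(304, 9) = 54222992899492560; 54222992899492560 < 50031545098999707? NO
The largest n with C(n, 9) < 50031545098999707 is n = 301 (where E[X] = 16511101312030325/16677181699666569 ≈ 0.990041). Hence R_3(9) > 301, i.e. R_3(9) ≥ 302.

Largest n = 301; hence R_3(9) > 301.


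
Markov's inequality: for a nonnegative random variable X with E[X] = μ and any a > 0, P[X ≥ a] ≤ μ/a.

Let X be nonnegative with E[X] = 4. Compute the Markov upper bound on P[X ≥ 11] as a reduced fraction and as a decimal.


μ = E[X] = 4, a = 11.
Markov: P[X ≥ 11] ≤ μ/a = (4)/11 = 4/11.
Numerically: ≈ 0.36364.
(Since a = 11 > μ = 4.00000, the bound 4/11 is < 1 and informative.)

P[X ≥ 11] ≤ 4/11 ≈ 0.36364.


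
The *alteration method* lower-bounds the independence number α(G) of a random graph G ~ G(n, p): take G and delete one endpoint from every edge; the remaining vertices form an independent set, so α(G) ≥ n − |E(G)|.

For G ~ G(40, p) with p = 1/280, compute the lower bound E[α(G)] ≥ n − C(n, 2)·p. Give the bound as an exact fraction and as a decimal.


E[|E(G)|] = C(40, 2)·p = 780 · (1/280) = 39/14.
E[α(G)] ≥ n − E[|E(G)|] = 40 − 39/14 = 521/14.
Numerically: ≈ 37.214286.
(This is only a lower bound; the true E[α(G)] may be larger.)

E[α(G)] ≥ 521/14 ≈ 37.214286.


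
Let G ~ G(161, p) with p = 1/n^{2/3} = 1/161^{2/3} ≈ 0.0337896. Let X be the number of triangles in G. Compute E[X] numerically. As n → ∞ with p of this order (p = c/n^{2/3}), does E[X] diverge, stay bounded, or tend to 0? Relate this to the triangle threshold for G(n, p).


Number of potential triangles: C(161, 3) = 682640.
Each occurs with probability p³ ≈ (0.0337896)³ ≈ 3.85787585e-05.
By linearity: E[X] = C(161, 3)·p³ ≈ 682640 · 3.85787585e-05 ≈ 26.335404.
Since α = 2/3 < 1, p = c/n^{2/3} ≫ 1/n is above the triangle threshold p ~ 1/n. Asymptotically E[X] ~ (c³/6)·n^{3(1−α)} = (1³/6)·n^{1} → ∞; triangles are abundant w.h.p.

E[X] ≈ 26.335404; in regime p = Θ(1/n^{2/3}) E[X] diverges (above the triangle threshold p ~ 1/n).
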